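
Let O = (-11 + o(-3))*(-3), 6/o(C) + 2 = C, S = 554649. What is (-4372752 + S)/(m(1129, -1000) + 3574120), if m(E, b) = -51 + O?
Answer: -19090515/17870528 ≈ -1.0683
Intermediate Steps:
o(C) = 6/(-2 + C)
O = 183/5 (O = (-11 + 6/(-2 - 3))*(-3) = (-11 + 6/(-5))*(-3) = (-11 + 6*(-⅕))*(-3) = (-11 - 6/5)*(-3) = -61/5*(-3) = 183/5 ≈ 36.600)
m(E, b) = -72/5 (m(E, b) = -51 + 183/5 = -72/5)
(-4372752 + S)/(m(1129, -1000) + 3574120) = (-4372752 + 554649)/(-72/5 + 3574120) = -3818103/17870528/5 = -3818103*5/17870528 = -19090515/17870528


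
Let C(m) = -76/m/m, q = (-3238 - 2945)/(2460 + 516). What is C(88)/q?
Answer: 1178/249381 ≈ 0.0047237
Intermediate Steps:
q = -2061/992 (q = -6183/2976 = -6183*1/2976 = -2061/992 ≈ -2.0776)
C(m) = -76/m²
C(88)/q = (-76/88²)/(-2061/992) = -76*1/7744*(-992/2061) = -19/1936*(-992/2061) = 1178/249381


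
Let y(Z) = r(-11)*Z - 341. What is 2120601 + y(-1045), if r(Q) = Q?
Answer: 2131755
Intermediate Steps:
y(Z) = -341 - 11*Z (y(Z) = -11*Z - 341 = -341 - 11*Z)
2120601 + y(-1045) = 2120601 + (-341 - 11*(-1045)) = 2120601 + (-341 + 11495) = 2120601 + 11154 = 2131755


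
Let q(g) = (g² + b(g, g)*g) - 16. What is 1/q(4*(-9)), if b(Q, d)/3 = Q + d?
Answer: 1/9056 ≈ 0.00011042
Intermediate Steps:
b(Q, d) = 3*Q + 3*d (b(Q, d) = 3*(Q + d) = 3*Q + 3*d)
q(g) = -16 + 7*g² (q(g) = (g² + (3*g + 3*g)*g) - 16 = (g² + (6*g)*g) - 16 = (g² + 6*g²) - 16 = 7*g² - 16 = -16 + 7*g²)
1/q(4*(-9)) = 1/(-16 + 7*(4*(-9))²) = 1/(-16 + 7*(-36)²) = 1/(-16 + 7*1296) = 1/(-16 + 9072) = 1/9056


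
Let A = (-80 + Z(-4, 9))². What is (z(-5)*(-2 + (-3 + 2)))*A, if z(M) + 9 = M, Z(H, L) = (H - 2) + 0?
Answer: 310632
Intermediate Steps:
Z(H, L) = -2 + H (Z(H, L) = (-2 + H) + 0 = -2 + H)
z(M) = -9 + M
A = 7396 (A = (-80 + (-2 - 4))² = (-80 - 6)² = (-86)² = 7396)
(z(-5)*(-2 + (-3 + 2)))*A = ((-9 - 5)*(-2 + (-3 + 2)))*7396 = -14*(-2 - 1)*7396 = -14*(-3)*7396 = 42*7396 = 310632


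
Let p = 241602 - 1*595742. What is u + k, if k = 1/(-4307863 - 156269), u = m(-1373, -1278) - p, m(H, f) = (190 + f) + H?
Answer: 1569941477627/4464132 ≈ 3.5168e+5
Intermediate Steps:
m(H, f) = 190 + H + f
p = -354140 (p = 241602 - 595742 = -354140)
u = 351679 (u = (190 - 1373 - 1278) - 1*(-354140) = -2461 + 354140 = 351679)
k = -1/4464132 (k = 1/(-4464132) = -1/4464132 ≈ -2.2401e-7)
u + k = 351679 - 1/4464132 = 1569941477627/4464132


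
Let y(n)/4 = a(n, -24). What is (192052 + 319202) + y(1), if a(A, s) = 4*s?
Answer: 510870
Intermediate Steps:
y(n) = -384 (y(n) = 4*(4*(-24)) = 4*(-96) = -384)
(192052 + 319202) + y(1) = (192052 + 319202) - 384 = 511254 - 384 = 510870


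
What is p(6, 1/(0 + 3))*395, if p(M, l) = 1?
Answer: 395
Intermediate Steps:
p(6, 1/(0 + 3))*395 = 1*395 = 395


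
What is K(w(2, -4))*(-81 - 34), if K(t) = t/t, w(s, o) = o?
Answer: -115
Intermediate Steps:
K(t) = 1
K(w(2, -4))*(-81 - 34) = 1*(-81 - 34) = 1*(-115) = -115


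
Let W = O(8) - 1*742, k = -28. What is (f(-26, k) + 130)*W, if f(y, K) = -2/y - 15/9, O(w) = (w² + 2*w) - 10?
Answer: -1121792/13 ≈ -86292.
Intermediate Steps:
O(w) = -10 + w² + 2*w
f(y, K) = -5/3 - 2/y (f(y, K) = -2/y - 15*⅑ = -2/y - 5/3 = -5/3 - 2/y)
W = -672 (W = (-10 + 8² + 2*8) - 1*742 = (-10 + 64 + 16) - 742 = 70 - 742 = -672)
(f(-26, k) + 130)*W = ((-5/3 - 2/(-26)) + 130)*(-672) = ((-5/3 - 2*(-1/26)) + 130)*(-672) = ((-5/3 + 1/13) + 130)*(-672) = (-62/39 + 130)*(-672) = (5008/39)*(-672) = -1121792/13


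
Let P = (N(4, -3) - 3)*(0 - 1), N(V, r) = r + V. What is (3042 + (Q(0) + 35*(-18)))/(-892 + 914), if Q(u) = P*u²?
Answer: 1206/11 ≈ 109.64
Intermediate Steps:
N(V, r) = V + r
P = 2 (P = ((4 - 3) - 3)*(0 - 1) = (1 - 3)*(-1) = -2*(-1) = 2)
Q(u) = 2*u²
(3042 + (Q(0) + 35*(-18)))/(-892 + 914) = (3042 + (2*0² + 35*(-18)))/(-892 + 914) = (3042 + (2*0 - 630))/22 = (3042 + (0 - 630))*(1/22) = (3042 - 630)*(1/22) = 2412*(1/22) = 1206/11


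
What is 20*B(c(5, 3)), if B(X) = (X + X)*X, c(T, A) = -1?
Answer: 40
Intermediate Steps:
B(X) = 2*X² (B(X) = (2*X)*X = 2*X²)
20*B(c(5, 3)) = 20*(2*(-1)²) = 20*(2*1) = 20*2 = 40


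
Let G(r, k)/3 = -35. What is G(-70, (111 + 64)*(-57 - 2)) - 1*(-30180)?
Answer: 30075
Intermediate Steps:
G(r, k) = -105 (G(r, k) = 3*(-35) = -105)
G(-70, (111 + 64)*(-57 - 2)) - 1*(-30180) = -105 - 1*(-30180) = -105 + 30180 = 30075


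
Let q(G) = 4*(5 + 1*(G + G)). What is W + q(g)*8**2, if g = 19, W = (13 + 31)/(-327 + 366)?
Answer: 429356/39 ≈ 11009.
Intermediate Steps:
W = 44/39 ≈ 1.1282
q(G) = 20 + 8*G (q(G) = 4*(5 + 1*(2*G)) = 4*(5 + 2*G) = 20 + 8*G)
W + q(g)*8**2 = 44/39 + (20 + 8*19)*8**2 = 44/39 + (20 + 152)*64 = 44/39 + 172*64 = 44/39 + 11008 = 429356/39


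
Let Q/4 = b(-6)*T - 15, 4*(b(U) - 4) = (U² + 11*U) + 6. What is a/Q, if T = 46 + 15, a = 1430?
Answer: -715/274 ≈ -2.6095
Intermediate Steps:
T = 61
b(U) = 11/2 + U²/4 + 11*U/4 (b(U) = 4 + ((U² + 11*U) + 6)/4 = 4 + (6 + U² + 11*U)/4 = 4 + (3/2 + U²/4 + 11*U/4) = 11/2 + U²/4 + 11*U/4)
Q = -548 (Q = 4*((11/2 + (¼)*(-6)² + (11/4)*(-6))*61 - 15) = 4*((11/2 + (¼)*36 - 33/2)*61 - 15) = 4*((11/2 + 9 - 33/2)*61 - 15) = 4*(-2*61 - 15) = 4*(-122 - 15) = 4*(-137) = -548)
a/Q = 1430/(-548) = 1430*(-1/548) = -715/274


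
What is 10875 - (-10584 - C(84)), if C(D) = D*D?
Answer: 28515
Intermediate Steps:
C(D) = D**2
10875 - (-10584 - C(84)) = 10875 - (-10584 - 1*84**2) = 10875 - (-10584 - 1*7056) = 10875 - (-10584 - 7056) = 10875 - 1*(-17640) = 10875 + 17640 = 28515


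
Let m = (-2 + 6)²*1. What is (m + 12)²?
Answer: 784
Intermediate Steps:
m = 16 (m = 4²*1 = 16*1 = 16)
(m + 12)² = (16 + 12)² = 28² = 784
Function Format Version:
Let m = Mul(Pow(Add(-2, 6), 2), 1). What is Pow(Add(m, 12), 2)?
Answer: 784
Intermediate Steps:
m = 16 (m = Mul(Pow(4, 2), 1) = Mul(16, 1) = 16)
Pow(Add(m, 12), 2) = Pow(Add(16, 12), 2) = Pow(28, 2) = 784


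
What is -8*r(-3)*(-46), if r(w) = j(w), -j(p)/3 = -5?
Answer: 5520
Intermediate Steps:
j(p) = 15 (j(p) = -3*(-5) = 15)
r(w) = 15
-8*r(-3)*(-46) = -8*15*(-46) = -120*(-46) = 5520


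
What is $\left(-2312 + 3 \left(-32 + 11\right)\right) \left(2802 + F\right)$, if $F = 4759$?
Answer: $-17957375$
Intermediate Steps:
$\left(-2312 + 3 \left(-32 + 11\right)\right) \left(2802 + F\right) = \left(-2312 + 3 \left(-32 + 11\right)\right) \left(2802 + 4759\right) = \left(-2312 + 3 \left(-21\right)\right) 7561 = \left(-2312 - 63\right) 7561 = \left(-2375\right) 7561 = -17957375$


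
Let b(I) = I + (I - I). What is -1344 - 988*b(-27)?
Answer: 25332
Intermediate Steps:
b(I) = I (b(I) = I + 0 = I)
-1344 - 988*b(-27) = -1344 - 988*(-27) = -1344 + 26676 = 25332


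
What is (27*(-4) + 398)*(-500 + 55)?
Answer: -129050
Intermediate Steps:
(27*(-4) + 398)*(-500 + 55) = (-108 + 398)*(-445) = 290*(-445) = -129050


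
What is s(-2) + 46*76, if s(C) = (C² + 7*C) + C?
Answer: 3484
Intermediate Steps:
s(C) = C² + 8*C
s(-2) + 46*76 = -2*(8 - 2) + 46*76 = -2*6 + 3496 = -12 + 3496 = 3484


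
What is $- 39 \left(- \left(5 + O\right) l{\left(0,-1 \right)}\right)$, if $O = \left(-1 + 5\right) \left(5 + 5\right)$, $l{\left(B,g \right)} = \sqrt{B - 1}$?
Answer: $1755 i \approx 1755.0 i$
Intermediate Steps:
$l{\left(B,g \right)} = \sqrt{-1 + B}$
$O = 40$ ($O = 4 \cdot 10 = 40$)
$- 39 \left(- \left(5 + O\right) l{\left(0,-1 \right)}\right) = - 39 \left(- \left(5 + 40\right) \sqrt{-1 + 0}\right) = - 39 \left(- 45 \sqrt{-1}\right) = - 39 \left(- 45 i\right) = 1755 i$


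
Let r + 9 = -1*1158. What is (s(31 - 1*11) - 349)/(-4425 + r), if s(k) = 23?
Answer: 163/2796 ≈ 0.058298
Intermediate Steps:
r = -1167 (r = -9 - 1*1158 = -9 - 1158 = -1167)
(s(31 - 1*11) - 349)/(-4425 + r) = (23 - 349)/(-4425 - 1167) = -326/(-5592) = -326*(-1/5592) = 163/2796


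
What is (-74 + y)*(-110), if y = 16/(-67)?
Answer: 547140/67 ≈ 8166.3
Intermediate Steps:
y = -16/67 (y = 16*(-1/67) = -16/67 ≈ -0.23881)
(-74 + y)*(-110) = (-74 - 16/67)*(-110) = -4974/67*(-110) = 547140/67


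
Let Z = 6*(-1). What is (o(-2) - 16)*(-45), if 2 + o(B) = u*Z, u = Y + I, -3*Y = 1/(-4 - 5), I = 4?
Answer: 1900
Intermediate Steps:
Y = 1/27 (Y = -1/(3*(-4 - 5)) = -⅓/(-9) = -⅓*(-⅑) = 1/27 ≈ 0.037037)
u = 109/27 (u = 1/27 + 4 = 109/27 ≈ 4.0370)
Z = -6
o(B) = -236/9 (o(B) = -2 + (109/27)*(-6) = -2 - 218/9 = -236/9)
(o(-2) - 16)*(-45) = (-236/9 - 16)*(-45) = -380/9*(-45) = 1900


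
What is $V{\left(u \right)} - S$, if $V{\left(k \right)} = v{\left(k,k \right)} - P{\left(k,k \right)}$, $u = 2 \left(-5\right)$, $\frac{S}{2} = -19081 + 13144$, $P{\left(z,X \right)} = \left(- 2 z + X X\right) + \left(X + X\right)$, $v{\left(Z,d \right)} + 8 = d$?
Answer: $11756$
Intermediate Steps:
$v{\left(Z,d \right)} = -8 + d$
$P{\left(z,X \right)} = X^{2} - 2 z + 2 X$ ($P{\left(z,X \right)} = \left(- 2 z + X^{2}\right) + 2 X = \left(X^{2} - 2 z\right) + 2 X = X^{2} - 2 z + 2 X$)
$S = -11874$ ($S = 2 \left(-19081 + 13144\right) = 2 \left(-5937\right) = -11874$)
$u = -10$
$V{\left(k \right)} = -8 + k - k^{2}$ ($V{\left(k \right)} = \left(-8 + k\right) - \left(k^{2} - 2 k + 2 k\right) = \left(-8 + k\right) - k^{2} = -8 + k - k^{2}$)
$V{\left(u \right)} - S = \left(-8 - 10 - \left(-10\right)^{2}\right) - -11874 = \left(-8 - 10 - 100\right) + 11874 = -118 + 11874 = 11756$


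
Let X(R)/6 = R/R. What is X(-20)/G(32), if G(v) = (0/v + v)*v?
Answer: 3/512 ≈ 0.0058594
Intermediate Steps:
G(v) = v² (G(v) = (0 + v)*v = v*v = v²)
X(R) = 6 (X(R) = 6*(R/R) = 6*1 = 6)
X(-20)/G(32) = 6/(32²) = 6/1024 = 6*(1/1024) = 3/512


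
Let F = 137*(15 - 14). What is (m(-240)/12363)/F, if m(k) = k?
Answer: -80/564577 ≈ -0.00014170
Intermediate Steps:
F = 137 (F = 137*1 = 137)
(m(-240)/12363)/F = -240/12363/137 = -240*1/12363*(1/137) = -80/4121*1/137 = -80/564577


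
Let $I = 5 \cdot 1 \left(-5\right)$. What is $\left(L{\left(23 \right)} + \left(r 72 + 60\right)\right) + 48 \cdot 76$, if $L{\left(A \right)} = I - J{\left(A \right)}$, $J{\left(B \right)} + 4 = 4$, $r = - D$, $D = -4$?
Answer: $3971$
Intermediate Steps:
$I = -25$ ($I = 5 \left(-5\right) = -25$)
$r = 4$ ($r = \left(-1\right) \left(-4\right) = 4$)
$J{\left(B \right)} = 0$ ($J{\left(B \right)} = -4 + 4 = 0$)
$L{\left(A \right)} = -25$ ($L{\left(A \right)} = -25 - 0 = -25 + 0 = -25$)
$\left(L{\left(23 \right)} + \left(r 72 + 60\right)\right) + 48 \cdot 76 = \left(-25 + \left(4 \cdot 72 + 60\right)\right) + 48 \cdot 76 = \left(-25 + \left(288 + 60\right)\right) + 3648 = \left(-25 + 348\right) + 3648 = 323 + 3648 = 3971$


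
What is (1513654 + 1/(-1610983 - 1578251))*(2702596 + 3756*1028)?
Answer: 15842946668174347870/1594617 ≈ 9.9353e+12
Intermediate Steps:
(1513654 + 1/(-1610983 - 1578251))*(2702596 + 3756*1028) = (1513654 + 1/(-3189234))*(2702596 + 3861168) = (1513654 - 1/3189234)*6563764 = (4827396801035/3189234)*6563764 = 15842946668174347870/1594617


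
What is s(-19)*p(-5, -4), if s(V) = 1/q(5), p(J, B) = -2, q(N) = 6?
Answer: -⅓ ≈ -0.33333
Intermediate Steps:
s(V) = ⅙ (s(V) = 1/6 = ⅙)
s(-19)*p(-5, -4) = (⅙)*(-2) = -⅓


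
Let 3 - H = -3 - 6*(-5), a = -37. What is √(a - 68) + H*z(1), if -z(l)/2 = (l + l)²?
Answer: 192 + I*√105 ≈ 192.0 + 10.247*I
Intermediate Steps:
z(l) = -8*l² (z(l) = -2*(l + l)² = -2*4*l² = -8*l²)
H = -24 (H = 3 - (-3 - 6*(-5)) = 3 - (-3 + 30) = 3 - 1*27 = 3 - 27 = -24)
√(a - 68) + H*z(1) = √(-37 - 68) - (-192)*1² = √(-105) - (-192) = I*√105 - 24*(-8) = I*√105 + 192 = 192 + I*√105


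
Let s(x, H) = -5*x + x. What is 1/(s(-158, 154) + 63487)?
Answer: 1/64119 ≈ 1.5596e-5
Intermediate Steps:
s(x, H) = -4*x
1/(s(-158, 154) + 63487) = 1/(-4*(-158) + 63487) = 1/(632 + 63487) = 1/64119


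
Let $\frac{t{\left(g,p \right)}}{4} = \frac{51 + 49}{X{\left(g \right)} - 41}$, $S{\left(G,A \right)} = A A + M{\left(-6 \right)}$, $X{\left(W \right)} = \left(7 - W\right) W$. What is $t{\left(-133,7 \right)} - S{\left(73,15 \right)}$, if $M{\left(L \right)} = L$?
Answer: $- \frac{4087159}{18661} \approx -219.02$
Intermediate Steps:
$X{\left(W \right)} = W \left(7 - W\right)$
$S{\left(G,A \right)} = -6 + A^{2}$ ($S{\left(G,A \right)} = A A - 6 = A^{2} - 6 = -6 + A^{2}$)
$t{\left(g,p \right)} = \frac{400}{-41 + g \left(7 - g\right)}$ ($t{\left(g,p \right)} = 4 \frac{51 + 49}{g \left(7 - g\right) - 41} = 4 \frac{100}{-41 + g \left(7 - g\right)} = \frac{400}{-41 + g \left(7 - g\right)}$)
$t{\left(-133,7 \right)} - S{\left(73,15 \right)} = - \frac{400}{41 - 133 \left(-7 - 133\right)} - \left(-6 + 15^{2}\right) = - \frac{400}{41 - -18620} - \left(-6 + 225\right) = - \frac{400}{41 + 18620} - 219 = - \frac{400}{18661} - 219 = - \frac{4087159}{18661}$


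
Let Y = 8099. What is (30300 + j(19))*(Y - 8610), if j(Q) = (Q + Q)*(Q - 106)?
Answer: -13793934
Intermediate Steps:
j(Q) = 2*Q*(-106 + Q) (j(Q) = (2*Q)*(-106 + Q) = 2*Q*(-106 + Q))
(30300 + j(19))*(Y - 8610) = (30300 + 2*19*(-106 + 19))*(8099 - 8610) = (30300 + 2*19*(-87))*(-511) = (30300 - 3306)*(-511) = 26994*(-511) = -13793934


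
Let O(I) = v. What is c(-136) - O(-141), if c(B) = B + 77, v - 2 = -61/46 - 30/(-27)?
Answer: -25165/414 ≈ -60.785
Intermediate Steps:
v = 739/414 (v = 2 + (-61/46 - 30/(-27)) = 2 + (-61*1/46 - 30*(-1/27)) = 2 + (-61/46 + 10/9) = 2 - 89/414 = 739/414 ≈ 1.7850)
O(I) = 739/414
c(B) = 77 + B
c(-136) - O(-141) = (77 - 136) - 1*739/414 = -59 - 739/414 = -25165/414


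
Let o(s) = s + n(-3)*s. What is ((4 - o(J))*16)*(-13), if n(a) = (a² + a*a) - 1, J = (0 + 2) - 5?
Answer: -12064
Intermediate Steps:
J = -3 (J = 2 - 5 = -3)
n(a) = -1 + 2*a² (n(a) = (a² + a²) - 1 = 2*a² - 1 = -1 + 2*a²)
o(s) = 18*s (o(s) = s + (-1 + 2*(-3)²)*s = s + (-1 + 2*9)*s = s + (-1 + 18)*s = s + 17*s = 18*s)
((4 - o(J))*16)*(-13) = ((4 - 18*(-3))*16)*(-13) = ((4 - 1*(-54))*16)*(-13) = ((4 + 54)*16)*(-13) = (58*16)*(-13) = 928*(-13) = -12064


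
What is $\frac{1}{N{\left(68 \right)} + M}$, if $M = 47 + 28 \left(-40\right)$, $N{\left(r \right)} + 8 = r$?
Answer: $- \frac{1}{1013} \approx -0.00098717$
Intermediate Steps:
$N{\left(r \right)} = -8 + r$
$M = -1073$ ($M = 47 - 1120 = -1073$)
$\frac{1}{N{\left(68 \right)} + M} = \frac{1}{\left(-8 + 68\right) - 1073} = \frac{1}{60 - 1073} = \frac{1}{-1013} = - \frac{1}{1013}$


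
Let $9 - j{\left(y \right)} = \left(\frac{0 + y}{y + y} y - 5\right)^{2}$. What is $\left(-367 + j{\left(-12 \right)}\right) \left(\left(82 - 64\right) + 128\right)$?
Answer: $-69934$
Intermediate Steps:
$j{\left(y \right)} = 9 - \left(-5 + \frac{y}{2}\right)^{2}$ ($j{\left(y \right)} = 9 - \left(\frac{0 + y}{y + y} y - 5\right)^{2} = 9 - \left(\frac{y}{2 y} y - 5\right)^{2} = 9 - \left(y \frac{1}{2 y} y - 5\right)^{2} = 9 - \left(\frac{y}{2} - 5\right)^{2} = 9 - \left(-5 + \frac{y}{2}\right)^{2}$)
$\left(-367 + j{\left(-12 \right)}\right) \left(\left(82 - 64\right) + 128\right) = \left(-367 + \left(9 - \frac{\left(-10 - 12\right)^{2}}{4}\right)\right) \left(\left(82 - 64\right) + 128\right) = \left(-367 + \left(9 - \frac{\left(-22\right)^{2}}{4}\right)\right) \left(18 + 128\right) = \left(-367 + \left(9 - 121\right)\right) 146 = \left(-367 - 112\right) 146 = \left(-479\right) 146 = -69934$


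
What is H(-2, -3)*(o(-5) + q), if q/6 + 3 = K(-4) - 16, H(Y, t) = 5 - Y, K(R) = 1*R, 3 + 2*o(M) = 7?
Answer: -952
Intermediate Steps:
o(M) = 2 (o(M) = -3/2 + (1/2)*7 = -3/2 + 7/2 = 2)
K(R) = R
q = -138 (q = -18 + 6*(-4 - 16) = -18 + 6*(-20) = -18 - 120 = -138)
H(-2, -3)*(o(-5) + q) = (5 - 1*(-2))*(2 - 138) = (5 + 2)*(-136) = 7*(-136) = -952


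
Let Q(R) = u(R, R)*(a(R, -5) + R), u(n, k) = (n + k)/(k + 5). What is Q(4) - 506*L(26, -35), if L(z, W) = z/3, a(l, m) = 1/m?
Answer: -197188/45 ≈ -4382.0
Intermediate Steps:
u(n, k) = (k + n)/(5 + k)
L(z, W) = z/3 (L(z, W) = z*(1/3) = z/3)
Q(R) = 2*R*(-1/5 + R)/(5 + R) (Q(R) = ((R + R)/(5 + R))*(1/(-5) + R) = ((2*R)/(5 + R))*(-1/5 + R) = (2*R/(5 + R))*(-1/5 + R) = 2*R*(-1/5 + R)/(5 + R))
Q(4) - 506*L(26, -35) = (2/5)*4*(-1 + 5*4)/(5 + 4) - 506*26/3 = (2/5)*4*(-1 + 20)/9 - 506*26/3 = (2/5)*4*(1/9)*19 - 13156/3 = 152/45 - 13156/3 = -197188/45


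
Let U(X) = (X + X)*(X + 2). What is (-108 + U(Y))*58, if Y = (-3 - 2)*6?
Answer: 91176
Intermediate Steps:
Y = -30 (Y = -5*6 = -30)
U(X) = 2*X*(2 + X) (U(X) = (2*X)*(2 + X) = 2*X*(2 + X))
(-108 + U(Y))*58 = (-108 + 2*(-30)*(2 - 30))*58 = (-108 + 2*(-30)*(-28))*58 = (-108 + 1680)*58 = 1572*58 = 91176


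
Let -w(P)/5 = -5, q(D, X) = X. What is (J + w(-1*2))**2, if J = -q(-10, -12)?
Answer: 1369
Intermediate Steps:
w(P) = 25 (w(P) = -5*(-5) = 25)
J = 12 (J = -1*(-12) = 12)
(J + w(-1*2))**2 = (12 + 25)**2 = 37**2 = 1369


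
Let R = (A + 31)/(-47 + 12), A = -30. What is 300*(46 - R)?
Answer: 96660/7 ≈ 13809.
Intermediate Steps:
R = -1/35 (R = (-30 + 31)/(-47 + 12) = 1/(-35) = 1*(-1/35) = -1/35 ≈ -0.028571)
300*(46 - R) = 300*(46 - 1*(-1/35)) = 300*(46 + 1/35) = 300*(1611/35) = 96660/7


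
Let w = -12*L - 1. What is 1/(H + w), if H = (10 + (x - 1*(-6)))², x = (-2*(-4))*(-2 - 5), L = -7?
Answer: 1/1683 ≈ 0.00059418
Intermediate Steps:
x = -56 (x = 8*(-7) = -56)
H = 1600 (H = (10 + (-56 - 1*(-6)))² = (10 + (-56 + 6))² = (10 - 50)² = (-40)² = 1600)
w = 83 (w = -12*(-7) - 1 = 84 - 1 = 83)
1/(H + w) = 1/(1600 + 83) = 1/1683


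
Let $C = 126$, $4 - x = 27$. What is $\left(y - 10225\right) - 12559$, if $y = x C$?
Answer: $-25682$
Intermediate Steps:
$x = -23$ ($x = 4 - 27 = -23$)
$y = -2898$ ($y = \left(-23\right) 126 = -2898$)
$\left(y - 10225\right) - 12559 = \left(-2898 - 10225\right) - 12559 = -13123 - 12559 = -25682$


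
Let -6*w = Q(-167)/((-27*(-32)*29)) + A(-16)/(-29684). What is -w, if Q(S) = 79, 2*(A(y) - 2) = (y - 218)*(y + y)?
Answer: -22878685/1115643456 ≈ -0.020507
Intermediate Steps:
A(y) = 2 + y*(-218 + y) (A(y) = 2 + ((y - 218)*(y + y))/2 = 2 + ((-218 + y)*(2*y))/2 = 2 + (2*y*(-218 + y))/2 = 2 + y*(-218 + y))
w = 22878685/1115643456 (w = -(79/((-27*(-32)*29)) + (2 + (-16)**2 - 218*(-16))/(-29684))/6 = -(79/((864*29)) + (2 + 256 + 3488)*(-1/29684))/6 = -(79/25056 + 3746*(-1/29684))/6 = -(79*(1/25056) - 1873/14842)/6 = -(79/25056 - 1873/14842)/6 = -1/6*(-22878685/185940576) = 22878685/1115643456 ≈ 0.020507)
-w = -1*22878685/1115643456 = -22878685/1115643456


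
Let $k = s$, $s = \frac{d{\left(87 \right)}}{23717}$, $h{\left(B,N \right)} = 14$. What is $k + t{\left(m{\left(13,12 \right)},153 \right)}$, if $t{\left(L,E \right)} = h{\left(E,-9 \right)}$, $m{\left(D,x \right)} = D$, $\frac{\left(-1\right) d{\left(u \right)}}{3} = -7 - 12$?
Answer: $\frac{332095}{23717} \approx 14.002$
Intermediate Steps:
$d{\left(u \right)} = 57$ ($d{\left(u \right)} = - 3 \left(-7 - 12\right) = \left(-3\right) \left(-19\right) = 57$)
$t{\left(L,E \right)} = 14$
$s = \frac{57}{23717} \approx 0.0024033$
$k = \frac{57}{23717} \approx 0.0024033$
$k + t{\left(m{\left(13,12 \right)},153 \right)} = \frac{57}{23717} + 14 = \frac{332095}{23717}$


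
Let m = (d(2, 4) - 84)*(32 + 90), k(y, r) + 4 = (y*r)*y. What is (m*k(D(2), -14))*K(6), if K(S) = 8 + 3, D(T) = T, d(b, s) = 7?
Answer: 6200040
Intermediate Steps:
k(y, r) = -4 + r*y² (k(y, r) = -4 + (y*r)*y = -4 + (r*y)*y = -4 + r*y²)
K(S) = 11
m = -9394 (m = (7 - 84)*(32 + 90) = -77*122 = -9394)
(m*k(D(2), -14))*K(6) = -9394*(-4 - 14*2²)*11 = -9394*(-4 - 14*4)*11 = -9394*(-4 - 56)*11 = -9394*(-60)*11 = 563640*11 = 6200040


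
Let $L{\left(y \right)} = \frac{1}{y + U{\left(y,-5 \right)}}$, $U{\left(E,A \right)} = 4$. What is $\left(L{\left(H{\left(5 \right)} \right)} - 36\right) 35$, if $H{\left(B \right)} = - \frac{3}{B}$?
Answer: $- \frac{21245}{17} \approx -1249.7$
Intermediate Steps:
$L{\left(y \right)} = \frac{1}{4 + y}$ ($L{\left(y \right)} = \frac{1}{y + 4} = \frac{1}{4 + y}$)
$\left(L{\left(H{\left(5 \right)} \right)} - 36\right) 35 = \left(\frac{1}{4 - \frac{3}{5}} - 36\right) 35 = \left(\frac{1}{\frac{17}{5}} - 36\right) 35 = \left(\frac{5}{17} - 36\right) 35 = \left(- \frac{607}{17}\right) 35 = - \frac{21245}{17}$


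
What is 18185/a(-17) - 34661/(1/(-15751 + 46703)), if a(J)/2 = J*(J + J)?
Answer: -1240188308247/1156 ≈ -1.0728e+9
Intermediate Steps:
a(J) = 4*J² (a(J) = 2*(J*(J + J)) = 2*(J*(2*J)) = 2*(2*J²) = 4*J²)
18185/a(-17) - 34661/(1/(-15751 + 46703)) = 18185/((4*(-17)²)) - 34661/(1/(-15751 + 46703)) = 18185/((4*289)) - 34661/(1/30952) = 18185/1156 - 34661/1/30952 = 18185*(1/1156) - 34661*30952 = 18185/1156 - 1072827272 = -1240188308247/1156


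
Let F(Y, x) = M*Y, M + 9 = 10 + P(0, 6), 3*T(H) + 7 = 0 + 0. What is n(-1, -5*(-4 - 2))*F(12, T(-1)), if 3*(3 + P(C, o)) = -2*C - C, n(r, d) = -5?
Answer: 120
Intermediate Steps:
P(C, o) = -3 - C (P(C, o) = -3 + (-2*C - C)/3 = -3 + (-3*C)/3 = -3 - C)
T(H) = -7/3 (T(H) = -7/3 + (0 + 0)/3 = -7/3 + (⅓)*0 = -7/3 + 0 = -7/3)
M = -2 (M = -9 + (10 + (-3 - 1*0)) = -9 + (10 + (-3 + 0)) = -9 + (10 - 3) = -9 + 7 = -2)
F(Y, x) = -2*Y
n(-1, -5*(-4 - 2))*F(12, T(-1)) = -(-10)*12 = -5*(-24) = 120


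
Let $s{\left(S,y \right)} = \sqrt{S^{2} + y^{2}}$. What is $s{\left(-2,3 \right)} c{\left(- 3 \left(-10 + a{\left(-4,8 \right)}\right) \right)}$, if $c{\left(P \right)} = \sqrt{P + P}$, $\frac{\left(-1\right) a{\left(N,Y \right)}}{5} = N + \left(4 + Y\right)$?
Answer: $10 \sqrt{39} \approx 62.45$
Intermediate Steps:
$a{\left(N,Y \right)} = -20 - 5 N - 5 Y$ ($a{\left(N,Y \right)} = - 5 \left(N + \left(4 + Y\right)\right) = - 5 \left(4 + N + Y\right) = -20 - 5 N - 5 Y$)
$c{\left(P \right)} = \sqrt{2} \sqrt{P}$ ($c{\left(P \right)} = \sqrt{2 P} = \sqrt{2} \sqrt{P}$)
$s{\left(-2,3 \right)} c{\left(- 3 \left(-10 + a{\left(-4,8 \right)}\right) \right)} = \sqrt{\left(-2\right)^{2} + 3^{2}} \sqrt{2} \sqrt{- 3 \left(-10 - 40\right)} = \sqrt{4 + 9} \sqrt{2} \sqrt{- 3 \left(-10 - 40\right)} = \sqrt{13} \sqrt{2} \sqrt{- 3 \left(-10 - 40\right)} = \sqrt{13} \sqrt{2} \sqrt{\left(-3\right) \left(-50\right)} = \sqrt{13} \sqrt{2} \sqrt{150} = \sqrt{13} \sqrt{2} \cdot 5 \sqrt{6} = \sqrt{13} \cdot 10 \sqrt{3} = 10 \sqrt{39}$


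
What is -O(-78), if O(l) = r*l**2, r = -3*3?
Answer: 54756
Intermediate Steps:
r = -9
O(l) = -9*l**2
-O(-78) = -(-9)*(-78)**2 = -(-9)*6084 = -1*(-54756) = 54756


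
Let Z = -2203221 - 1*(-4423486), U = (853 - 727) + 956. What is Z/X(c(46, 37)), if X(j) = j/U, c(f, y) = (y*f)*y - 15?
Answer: 14385190/377 ≈ 38157.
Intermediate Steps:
c(f, y) = -15 + f*y² (c(f, y) = (f*y)*y - 15 = f*y² - 15 = -15 + f*y²)
U = 1082 (U = 126 + 956 = 1082)
X(j) = j/1082
Z = 2220265 (Z = -2203221 + 4423486 = 2220265)
Z/X(c(46, 37)) = 2220265/(((-15 + 46*37²)/1082)) = 2220265/(((-15 + 46*1369)/1082)) = 2220265/(((-15 + 62974)/1082)) = 2220265/(((1/1082)*62959)) = 2220265/(62959/1082) = 2220265*(1082/62959) = 14385190/377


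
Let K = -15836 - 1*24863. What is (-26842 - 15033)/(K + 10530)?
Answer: 41875/30169 ≈ 1.3880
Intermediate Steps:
K = -40699 (K = -15836 - 24863 = -40699)
(-26842 - 15033)/(K + 10530) = (-26842 - 15033)/(-40699 + 10530) = -41875/(-30169) = -41875*(-1/30169) = 41875/30169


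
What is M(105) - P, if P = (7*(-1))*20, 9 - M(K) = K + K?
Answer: -61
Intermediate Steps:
M(K) = 9 - 2*K (M(K) = 9 - (K + K) = 9 - 2*K)
P = -140 (P = -7*20 = -140)
M(105) - P = (9 - 2*105) - 1*(-140) = (9 - 210) + 140 = -201 + 140 = -61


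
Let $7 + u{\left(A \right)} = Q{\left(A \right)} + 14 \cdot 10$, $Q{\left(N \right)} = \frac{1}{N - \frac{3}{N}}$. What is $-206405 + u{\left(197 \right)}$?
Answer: $- \frac{8004591035}{38806} \approx -2.0627 \cdot 10^{5}$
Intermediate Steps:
$u{\left(A \right)} = 133 + \frac{A}{-3 + A^{2}}$ ($u{\left(A \right)} = -7 + \left(\frac{A}{-3 + A^{2}} + 14 \cdot 10\right) = -7 + \left(\frac{A}{-3 + A^{2}} + 140\right) = -7 + \left(140 + \frac{A}{-3 + A^{2}}\right) = 133 + \frac{A}{-3 + A^{2}}$)
$-206405 + u{\left(197 \right)} = -206405 + \left(133 + \frac{197}{-3 + 197^{2}}\right) = -206405 + \left(133 + \frac{197}{-3 + 38809}\right) = -206405 + \left(133 + \frac{197}{38806}\right) = -206405 + \frac{5161395}{38806} = - \frac{8004591035}{38806}$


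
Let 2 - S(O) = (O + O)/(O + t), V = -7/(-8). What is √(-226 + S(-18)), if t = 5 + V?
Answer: 16*I*√8342/97 ≈ 15.065*I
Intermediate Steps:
V = 7/8 (V = -7*(-⅛) = 7/8 ≈ 0.87500)
t = 47/8 (t = 5 + 7/8 = 47/8 ≈ 5.8750)
S(O) = 2 - 2*O/(47/8 + O) (S(O) = 2 - (O + O)/(O + 47/8) = 2 - 2*O/(47/8 + O))
√(-226 + S(-18)) = √(-226 + 94/(47 + 8*(-18))) = √(-226 + 94/(47 - 144)) = √(-226 + 94/(-97)) = √(-226 + 94*(-1/97)) = √(-226 - 94/97) = √(-22016/97) = 16*I*√8342/97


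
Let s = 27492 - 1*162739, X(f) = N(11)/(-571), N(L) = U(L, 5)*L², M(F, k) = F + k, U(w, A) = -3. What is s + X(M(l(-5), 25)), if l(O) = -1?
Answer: -77225674/571 ≈ -1.3525e+5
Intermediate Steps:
N(L) = -3*L²
X(f) = 363/571 (X(f) = -3*11²/(-571) = -3*121*(-1/571) = -363*(-1/571) = 363/571)
s = -135247 (s = 27492 - 162739 = -135247)
s + X(M(l(-5), 25)) = -135247 + 363/571 = -77225674/571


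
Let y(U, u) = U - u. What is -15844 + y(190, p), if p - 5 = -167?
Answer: -15492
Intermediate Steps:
p = -162 (p = 5 - 167 = -162)
-15844 + y(190, p) = -15844 + (190 - 1*(-162)) = -15844 + (190 + 162) = -15844 + 352 = -15492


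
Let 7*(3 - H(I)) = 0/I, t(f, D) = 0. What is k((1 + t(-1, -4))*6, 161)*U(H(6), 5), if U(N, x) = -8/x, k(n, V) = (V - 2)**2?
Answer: -202248/5 ≈ -40450.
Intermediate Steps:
k(n, V) = (-2 + V)**2
H(I) = 3 (H(I) = 3 - 0/I = 3 - 1/7*0 = 3 + 0 = 3)
k((1 + t(-1, -4))*6, 161)*U(H(6), 5) = (-2 + 161)**2*(-8/5) = 159**2*(-8*1/5) = 25281*(-8/5) = -202248/5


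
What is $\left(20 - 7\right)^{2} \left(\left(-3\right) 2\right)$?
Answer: $-1014$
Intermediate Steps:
$\left(20 - 7\right)^{2} \left(\left(-3\right) 2\right) = 13^{2} \left(-6\right) = 169 \left(-6\right) = -1014$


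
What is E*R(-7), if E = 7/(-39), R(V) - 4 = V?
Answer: 7/13 ≈ 0.53846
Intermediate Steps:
R(V) = 4 + V
E = -7/39 (E = 7*(-1/39) = -7/39 ≈ -0.17949)
E*R(-7) = -7*(4 - 7)/39 = -7/39*(-3) = 7/13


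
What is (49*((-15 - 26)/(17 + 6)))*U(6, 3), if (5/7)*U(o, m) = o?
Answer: -84378/115 ≈ -733.72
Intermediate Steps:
U(o, m) = 7*o/5
(49*((-15 - 26)/(17 + 6)))*U(6, 3) = (49*((-15 - 26)/(17 + 6)))*((7/5)*6) = (49*(-41/23))*(42/5) = -2009/23*42/5 = -84378/115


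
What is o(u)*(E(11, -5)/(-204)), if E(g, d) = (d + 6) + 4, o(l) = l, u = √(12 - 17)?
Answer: -5*I*√5/204 ≈ -0.054806*I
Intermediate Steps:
u = I*√5 (u = √(-5) = I*√5 ≈ 2.2361*I)
E(g, d) = 10 + d (E(g, d) = (6 + d) + 4 = 10 + d)
o(u)*(E(11, -5)/(-204)) = (I*√5)*((10 - 5)/(-204)) = (I*√5)*(5*(-1/204)) = (I*√5)*(-5/204) = -5*I*√5/204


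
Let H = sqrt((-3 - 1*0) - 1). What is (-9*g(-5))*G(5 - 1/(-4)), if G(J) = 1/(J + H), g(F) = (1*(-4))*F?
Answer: -3024/101 + 1152*I/101 ≈ -29.941 + 11.406*I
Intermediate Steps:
H = 2*I (H = sqrt((-3 + 0) - 1) = sqrt(-3 - 1) = sqrt(-4) = 2*I ≈ 2.0*I)
g(F) = -4*F
G(J) = 1/(J + 2*I)
(-9*g(-5))*G(5 - 1/(-4)) = (-(-36)*(-5))/((5 - 1/(-4)) + 2*I) = (-9*20)/((5 - 1*(-1/4)) + 2*I) = -180/((5 + 1/4) + 2*I) = -180*16*(21/4 - 2*I)/505 = -576*(21/4 - 2*I)/101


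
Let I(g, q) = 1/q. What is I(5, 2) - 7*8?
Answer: -111/2 ≈ -55.500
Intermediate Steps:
I(5, 2) - 7*8 = 1/2 - 7*8 = ½ - 56 = -111/2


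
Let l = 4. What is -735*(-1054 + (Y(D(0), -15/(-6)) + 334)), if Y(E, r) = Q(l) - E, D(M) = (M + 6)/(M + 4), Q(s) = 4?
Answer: 1054725/2 ≈ 5.2736e+5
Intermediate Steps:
D(M) = (6 + M)/(4 + M)
Y(E, r) = 4 - E
-735*(-1054 + (Y(D(0), -15/(-6)) + 334)) = -735*(-1054 + ((4 - (6 + 0)/(4 + 0)) + 334)) = -735*(-1054 + ((4 - 6/4) + 334)) = -735*(-1054 + ((4 - 1*3/2) + 334)) = -735*(-1054 + ((4 - 3/2) + 334)) = -735*(-1054 + (5/2 + 334)) = -735*(-1054 + 673/2) = -735*(-1435/2) = 1054725/2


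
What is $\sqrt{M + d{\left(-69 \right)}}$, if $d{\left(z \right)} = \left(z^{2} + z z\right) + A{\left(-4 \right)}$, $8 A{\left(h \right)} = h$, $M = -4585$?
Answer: $\frac{3 \sqrt{2194}}{2} \approx 70.26$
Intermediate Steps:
$A{\left(h \right)} = \frac{h}{8}$
$d{\left(z \right)} = - \frac{1}{2} + 2 z^{2}$ ($d{\left(z \right)} = \left(z^{2} + z z\right) + \frac{1}{8} \left(-4\right) = \left(z^{2} + z^{2}\right) - \frac{1}{2} = 2 z^{2} - \frac{1}{2} = - \frac{1}{2} + 2 z^{2}$)
$\sqrt{M + d{\left(-69 \right)}} = \sqrt{-4585 - \left(\frac{1}{2} - 2 \left(-69\right)^{2}\right)} = \sqrt{-4585 + \left(- \frac{1}{2} + 2 \cdot 4761\right)} = \sqrt{-4585 + \left(- \frac{1}{2} + 9522\right)} = \sqrt{-4585 + \frac{19043}{2}} = \sqrt{\frac{9873}{2}} = \frac{3 \sqrt{2194}}{2}$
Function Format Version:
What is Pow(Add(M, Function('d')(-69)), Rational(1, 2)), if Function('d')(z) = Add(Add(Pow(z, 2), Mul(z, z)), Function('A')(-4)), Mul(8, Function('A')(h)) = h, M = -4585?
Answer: Mul(Rational(3, 2), Pow(2194, Rational(1, 2))) ≈ 70.260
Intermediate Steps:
Function('A')(h) = Mul(Rational(1, 8), h)
Function('d')(z) = Add(Rational(-1, 2), Mul(2, Pow(z, 2))) (Function('d')(z) = Add(Add(Pow(z, 2), Mul(z, z)), Mul(Rational(1, 8), -4)) = Add(Add(Pow(z, 2), Pow(z, 2)), Rational(-1, 2)) = Add(Mul(2, Pow(z, 2)), Rational(-1, 2)) = Add(Rational(-1, 2), Mul(2, Pow(z, 2))))
Pow(Add(M, Function('d')(-69)), Rational(1, 2)) = Pow(Add(-4585, Add(Rational(-1, 2), Mul(2, Pow(-69, 2)))), Rational(1, 2)) = Pow(Add(-4585, Add(Rational(-1, 2), Mul(2, 4761))), Rational(1, 2)) = Pow(Add(-4585, Add(Rational(-1, 2), 9522)), Rational(1, 2)) = Pow(Add(-4585, Rational(19043, 2)), Rational(1, 2)) = Pow(Rational(9873, 2), Rational(1, 2)) = Mul(Rational(3, 2), Pow(2194, Rational(1, 2)))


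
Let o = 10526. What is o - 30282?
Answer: -19756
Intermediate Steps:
o - 30282 = 10526 - 30282 = -19756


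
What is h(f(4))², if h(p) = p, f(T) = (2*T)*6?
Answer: 2304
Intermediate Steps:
f(T) = 12*T
h(f(4))² = (12*4)² = 48² = 2304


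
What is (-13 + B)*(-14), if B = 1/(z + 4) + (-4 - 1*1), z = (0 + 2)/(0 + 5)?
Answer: 2737/11 ≈ 248.82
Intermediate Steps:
z = ⅖ (z = 2/5 = 2*(⅕) = ⅖ ≈ 0.40000)
B = -105/22 (B = 1/(⅖ + 4) + (-4 - 1*1) = 1/(22/5) + (-4 - 1) = 5/22 - 5 = -105/22 ≈ -4.7727)
(-13 + B)*(-14) = (-13 - 105/22)*(-14) = -391/22*(-14) = 2737/11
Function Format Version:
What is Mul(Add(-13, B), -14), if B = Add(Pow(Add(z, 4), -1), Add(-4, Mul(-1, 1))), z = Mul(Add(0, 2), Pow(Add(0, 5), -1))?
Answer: Rational(2737, 11) ≈ 248.82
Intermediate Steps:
z = Rational(2, 5) (z = Mul(2, Pow(5, -1)) = Mul(2, Rational(1, 5)) = Rational(2, 5) ≈ 0.40000)
B = Rational(-105, 22) (B = Add(Pow(Add(Rational(2, 5), 4), -1), Add(-4, Mul(-1, 1))) = Add(Pow(Rational(22, 5), -1), Add(-4, -1)) = Add(Rational(5, 22), -5) = Rational(-105, 22) ≈ -4.7727)
Mul(Add(-13, B), -14) = Mul(Add(-13, Rational(-105, 22)), -14) = Mul(Rational(-391, 22), -14) = Rational(2737, 11)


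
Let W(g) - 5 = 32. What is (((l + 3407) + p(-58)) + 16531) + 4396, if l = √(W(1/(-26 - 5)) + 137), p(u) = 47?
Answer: 24381 + √174 ≈ 24394.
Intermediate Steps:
W(g) = 37 (W(g) = 5 + 32 = 37)
l = √174 (l = √(37 + 137) = √174 ≈ 13.191)
(((l + 3407) + p(-58)) + 16531) + 4396 = (((√174 + 3407) + 47) + 16531) + 4396 = (((3407 + √174) + 47) + 16531) + 4396 = ((3454 + √174) + 16531) + 4396 = (19985 + √174) + 4396 = 24381 + √174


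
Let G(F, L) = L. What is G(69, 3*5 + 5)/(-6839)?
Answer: -20/6839 ≈ -0.0029244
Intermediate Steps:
G(69, 3*5 + 5)/(-6839) = (3*5 + 5)/(-6839) = (15 + 5)*(-1/6839) = 20*(-1/6839) = -20/6839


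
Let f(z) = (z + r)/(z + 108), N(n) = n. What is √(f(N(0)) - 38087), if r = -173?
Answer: I*√12340707/18 ≈ 195.16*I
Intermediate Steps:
f(z) = (-173 + z)/(108 + z) (f(z) = (z - 173)/(z + 108) = (-173 + z)/(108 + z))
√(f(N(0)) - 38087) = √((-173 + 0)/(108 + 0) - 38087) = √(-173/108 - 38087) = √(-4113569/108) = I*√12340707/18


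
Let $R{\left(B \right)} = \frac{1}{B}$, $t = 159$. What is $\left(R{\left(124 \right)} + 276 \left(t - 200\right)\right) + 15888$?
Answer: $\frac{566929}{124} \approx 4572.0$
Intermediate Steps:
$\left(R{\left(124 \right)} + 276 \left(t - 200\right)\right) + 15888 = \left(\frac{1}{124} + 276 \left(159 - 200\right)\right) + 15888 = \left(\frac{1}{124} + 276 \left(-41\right)\right) + 15888 = \left(\frac{1}{124} - 11316\right) + 15888 = - \frac{1403183}{124} + 15888 = \frac{566929}{124}$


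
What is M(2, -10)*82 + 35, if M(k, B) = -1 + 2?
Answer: 117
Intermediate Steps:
M(k, B) = 1
M(2, -10)*82 + 35 = 1*82 + 35 = 82 + 35 = 117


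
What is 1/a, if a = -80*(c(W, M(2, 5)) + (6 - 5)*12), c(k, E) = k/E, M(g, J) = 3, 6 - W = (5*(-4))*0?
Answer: -1/1120 ≈ -0.00089286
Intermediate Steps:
W = 6 (W = 6 - 5*(-4)*0 = 6 - (-20)*0 = 6 - 1*0 = 6 + 0 = 6)
a = -1120 (a = -80*(6/3 + (6 - 5)*12) = -80*(6*(⅓) + 1*12) = -80*(2 + 12) = -80*14 = -1120)
1/a = 1/(-1120) = -1/1120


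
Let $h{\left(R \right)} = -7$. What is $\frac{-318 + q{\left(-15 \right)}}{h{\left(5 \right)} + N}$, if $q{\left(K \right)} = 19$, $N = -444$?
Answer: $\frac{299}{451} \approx 0.66297$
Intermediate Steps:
$\frac{-318 + q{\left(-15 \right)}}{h{\left(5 \right)} + N} = \frac{-318 + 19}{-7 - 444} = - \frac{299}{-451} = \left(-299\right) \left(- \frac{1}{451}\right) = \frac{299}{451}$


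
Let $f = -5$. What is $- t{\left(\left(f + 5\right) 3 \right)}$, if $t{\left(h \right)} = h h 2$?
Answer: $0$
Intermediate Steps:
$t{\left(h \right)} = 2 h^{2}$ ($t{\left(h \right)} = h^{2} \cdot 2 = 2 h^{2}$)
$- t{\left(\left(f + 5\right) 3 \right)} = - 2 \left(\left(-5 + 5\right) 3\right)^{2} = - 2 \left(0 \cdot 3\right)^{2} = - 2 \cdot 0^{2} = - 2 \cdot 0 = \left(-1\right) 0 = 0$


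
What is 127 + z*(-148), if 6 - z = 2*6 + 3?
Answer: 1459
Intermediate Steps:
z = -9 (z = 6 - (2*6 + 3) = 6 - (12 + 3) = 6 - 1*15 = 6 - 15 = -9)
127 + z*(-148) = 127 - 9*(-148) = 127 + 1332 = 1459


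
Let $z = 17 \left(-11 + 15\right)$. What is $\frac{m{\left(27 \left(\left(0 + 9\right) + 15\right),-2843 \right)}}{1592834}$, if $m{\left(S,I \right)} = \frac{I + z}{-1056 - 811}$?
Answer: $\frac{2775}{2973821078} \approx 9.3314 \cdot 10^{-7}$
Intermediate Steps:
$z = 68$ ($z = 17 \cdot 4 = 68$)
$m{\left(S,I \right)} = - \frac{68}{1867} - \frac{I}{1867}$ ($m{\left(S,I \right)} = \frac{I + 68}{-1056 - 811} = \frac{68 + I}{-1867} = \left(68 + I\right) \left(- \frac{1}{1867}\right) = - \frac{68}{1867} - \frac{I}{1867}$)
$\frac{m{\left(27 \left(\left(0 + 9\right) + 15\right),-2843 \right)}}{1592834} = \frac{- \frac{68}{1867} - - \frac{2843}{1867}}{1592834} = \left(- \frac{68}{1867} + \frac{2843}{1867}\right) \frac{1}{1592834} = \frac{2775}{1867} \cdot \frac{1}{1592834} = \frac{2775}{2973821078}$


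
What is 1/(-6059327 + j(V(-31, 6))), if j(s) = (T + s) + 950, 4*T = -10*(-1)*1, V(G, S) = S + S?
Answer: -2/12116725 ≈ -1.6506e-7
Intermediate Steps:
V(G, S) = 2*S
T = 5/2 (T = (-10*(-1)*1)/4 = (10*1)/4 = (¼)*10 = 5/2 ≈ 2.5000)
j(s) = 1905/2 + s (j(s) = (5/2 + s) + 950 = 1905/2 + s)
1/(-6059327 + j(V(-31, 6))) = 1/(-6059327 + (1905/2 + 2*6)) = 1/(-6059327 + (1905/2 + 12)) = 1/(-6059327 + 1929/2) = 1/(-12116725/2) = -2/12116725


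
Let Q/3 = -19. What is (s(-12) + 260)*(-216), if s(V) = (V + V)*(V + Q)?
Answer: -413856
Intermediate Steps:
Q = -57 (Q = 3*(-19) = -57)
s(V) = 2*V*(-57 + V) (s(V) = (V + V)*(V - 57) = (2*V)*(-57 + V) = 2*V*(-57 + V))
(s(-12) + 260)*(-216) = (2*(-12)*(-57 - 12) + 260)*(-216) = (2*(-12)*(-69) + 260)*(-216) = (1656 + 260)*(-216) = 1916*(-216) = -413856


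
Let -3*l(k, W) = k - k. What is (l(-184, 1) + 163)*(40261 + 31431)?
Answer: 11685796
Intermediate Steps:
l(k, W) = 0 (l(k, W) = -(k - k)/3 = -⅓*0 = 0)
(l(-184, 1) + 163)*(40261 + 31431) = (0 + 163)*(40261 + 31431) = 163*71692 = 11685796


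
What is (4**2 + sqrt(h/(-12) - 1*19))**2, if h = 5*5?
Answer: (96 + I*sqrt(759))**2/36 ≈ 234.92 + 146.93*I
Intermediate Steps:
h = 25
(4**2 + sqrt(h/(-12) - 1*19))**2 = (4**2 + sqrt(25/(-12) - 1*19))**2 = (16 + sqrt(25*(-1/12) - 19))**2 = (16 + sqrt(-25/12 - 19))**2 = (16 + sqrt(-253/12))**2 = (16 + I*sqrt(759)/6)**2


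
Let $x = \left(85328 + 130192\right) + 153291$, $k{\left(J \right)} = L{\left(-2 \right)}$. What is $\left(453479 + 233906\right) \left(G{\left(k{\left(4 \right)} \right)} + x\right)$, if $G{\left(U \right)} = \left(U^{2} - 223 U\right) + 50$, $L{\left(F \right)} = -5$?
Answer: $254333137385$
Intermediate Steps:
$k{\left(J \right)} = -5$
$G{\left(U \right)} = 50 + U^{2} - 223 U$
$x = 368811$ ($x = 215520 + 153291 = 368811$)
$\left(453479 + 233906\right) \left(G{\left(k{\left(4 \right)} \right)} + x\right) = \left(453479 + 233906\right) \left(\left(50 + \left(-5\right)^{2} - -1115\right) + 368811\right) = 687385 \left(\left(50 + 25 + 1115\right) + 368811\right) = 687385 \left(1190 + 368811\right) = 687385 \cdot 370001 = 254333137385$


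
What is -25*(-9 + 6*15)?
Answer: -2025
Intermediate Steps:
-25*(-9 + 6*15) = -25*(-9 + 90) = -25*81 = -2025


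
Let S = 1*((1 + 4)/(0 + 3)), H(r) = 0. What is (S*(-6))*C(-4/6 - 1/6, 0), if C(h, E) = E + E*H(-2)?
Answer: 0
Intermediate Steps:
S = 5/3 (S = 1*(5/3) = 5/3 ≈ 1.6667)
C(h, E) = E (C(h, E) = E + E*0 = E + 0 = E)
(S*(-6))*C(-4/6 - 1/6, 0) = ((5/3)*(-6))*0 = -10*0 = 0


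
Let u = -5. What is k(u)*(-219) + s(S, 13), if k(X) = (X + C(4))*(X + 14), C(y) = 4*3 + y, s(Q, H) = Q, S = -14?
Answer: -21695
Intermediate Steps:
C(y) = 12 + y
k(X) = (14 + X)*(16 + X) (k(X) = (X + (12 + 4))*(X + 14) = (X + 16)*(14 + X) = (16 + X)*(14 + X) = (14 + X)*(16 + X))
k(u)*(-219) + s(S, 13) = (224 + (-5)² + 30*(-5))*(-219) - 14 = (224 + 25 - 150)*(-219) - 14 = 99*(-219) - 14 = -21681 - 14 = -21695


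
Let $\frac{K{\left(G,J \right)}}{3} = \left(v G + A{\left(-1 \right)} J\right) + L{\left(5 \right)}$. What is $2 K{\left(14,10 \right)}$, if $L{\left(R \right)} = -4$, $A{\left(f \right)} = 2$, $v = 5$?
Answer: $516$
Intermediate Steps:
$K{\left(G,J \right)} = -12 + 6 J + 15 G$ ($K{\left(G,J \right)} = 3 \left(\left(5 G + 2 J\right) - 4\right) = 3 \left(\left(2 J + 5 G\right) - 4\right) = 3 \left(-4 + 2 J + 5 G\right) = -12 + 6 J + 15 G$)
$2 K{\left(14,10 \right)} = 2 \left(-12 + 6 \cdot 10 + 15 \cdot 14\right) = 2 \left(-12 + 60 + 210\right) = 2 \cdot 258 = 516$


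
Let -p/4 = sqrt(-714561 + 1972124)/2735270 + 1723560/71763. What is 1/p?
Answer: -25705431353328005467000/2469509538365560798605317 + 782580223490035*sqrt(1257563)/4939019076731121597210634 ≈ -0.010409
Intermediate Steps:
p = -2298080/23921 - 2*sqrt(1257563)/1367635 (p = -4*(sqrt(-714561 + 1972124)/2735270 + 1723560/71763) = -4*(sqrt(1257563)*(1/2735270) + 1723560*(1/71763)) = -4*(sqrt(1257563)/2735270 + 574520/23921) = -4*(574520/23921 + sqrt(1257563)/2735270) = -2298080/23921 - 2*sqrt(1257563)/1367635 ≈ -96.071)
1/p = 1/(-2298080/23921 - 2*sqrt(1257563)/1367635)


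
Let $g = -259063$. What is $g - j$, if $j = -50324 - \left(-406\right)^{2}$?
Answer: $-43903$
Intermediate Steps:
$j = -215160$ ($j = -50324 - 164836 = -215160$)
$g - j = -259063 - -215160 = -259063 + 215160 = -43903$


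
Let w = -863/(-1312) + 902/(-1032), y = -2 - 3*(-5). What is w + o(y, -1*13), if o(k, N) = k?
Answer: 2163623/169248 ≈ 12.784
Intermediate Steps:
y = 13 (y = -2 + 15 = 13)
w = -36601/169248 (w = -863*(-1/1312) + 902*(-1/1032) = 863/1312 - 451/516 = -36601/169248 ≈ -0.21626)
w + o(y, -1*13) = -36601/169248 + 13 = 2163623/169248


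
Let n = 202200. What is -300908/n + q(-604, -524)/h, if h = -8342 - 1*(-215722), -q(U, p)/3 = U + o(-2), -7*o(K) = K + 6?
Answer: -5428112201/3669070650 ≈ -1.4794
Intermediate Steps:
o(K) = -6/7 - K/7 (o(K) = -(K + 6)/7 = -(6 + K)/7 = -6/7 - K/7)
q(U, p) = 12/7 - 3*U (q(U, p) = -3*(U + (-6/7 - ⅐*(-2))) = -3*(U + (-6/7 + 2/7)) = -3*(U - 4/7) = -3*(-4/7 + U) = 12/7 - 3*U)
h = 207380 (h = -8342 + 215722 = 207380)
-300908/n + q(-604, -524)/h = -300908/202200 + (12/7 - 3*(-604))/207380 = -300908*1/202200 + (12/7 + 1812)*(1/207380) = -75227/50550 + (12696/7)*(1/207380) = -75227/50550 + 3174/362915 = -5428112201/3669070650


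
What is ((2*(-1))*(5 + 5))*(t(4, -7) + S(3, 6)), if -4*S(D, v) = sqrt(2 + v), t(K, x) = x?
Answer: 140 + 10*sqrt(2) ≈ 154.14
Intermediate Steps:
S(D, v) = -sqrt(2 + v)/4
((2*(-1))*(5 + 5))*(t(4, -7) + S(3, 6)) = ((2*(-1))*(5 + 5))*(-7 - sqrt(2 + 6)/4) = (-2*10)*(-7 - sqrt(2)/2) = -20*(-7 - sqrt(2)/2) = 140 + 10*sqrt(2)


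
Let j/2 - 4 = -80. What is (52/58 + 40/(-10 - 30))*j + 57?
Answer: 2109/29 ≈ 72.724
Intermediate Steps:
j = -152 (j = 8 + 2*(-80) = 8 - 160 = -152)
(52/58 + 40/(-10 - 30))*j + 57 = (52/58 + 40/(-10 - 30))*(-152) + 57 = (52*(1/58) + 40/(-40))*(-152) + 57 = (26/29 + 40*(-1/40))*(-152) + 57 = (26/29 - 1)*(-152) + 57 = -3/29*(-152) + 57 = 456/29 + 57 = 2109/29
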